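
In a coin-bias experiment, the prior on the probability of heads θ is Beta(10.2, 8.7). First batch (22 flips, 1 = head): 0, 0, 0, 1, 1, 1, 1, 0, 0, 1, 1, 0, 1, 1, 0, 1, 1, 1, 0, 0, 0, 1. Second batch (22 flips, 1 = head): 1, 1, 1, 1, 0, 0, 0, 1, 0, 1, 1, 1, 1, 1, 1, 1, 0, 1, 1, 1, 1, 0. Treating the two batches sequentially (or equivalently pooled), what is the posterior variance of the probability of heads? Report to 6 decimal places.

The Beta prior is conjugate to a Binomial/Bernoulli likelihood; the update adds successes to α and failures to β.
After batch 1: Beta(10.2+12, 8.7+10) = Beta(22.2, 18.7).
After batch 2: Beta(22.2+16, 18.7+6) = Beta(38.2, 24.7).
Var = αβ/((α+β)²(α+β+1)) = 38.2·24.7/(62.9²·63.9) = 0.003732.

0.003732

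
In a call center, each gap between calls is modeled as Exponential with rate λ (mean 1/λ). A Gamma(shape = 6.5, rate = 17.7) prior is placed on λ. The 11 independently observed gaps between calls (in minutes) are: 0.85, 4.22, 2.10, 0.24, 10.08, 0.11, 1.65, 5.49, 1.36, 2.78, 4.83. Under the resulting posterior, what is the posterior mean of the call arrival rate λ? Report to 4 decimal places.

With a Gamma(shape α, rate β) prior on the exponential rate λ, the posterior after n observations with total T = Σxᵢ is Gamma(α+n, β+T).
Sum of observations T = 33.71 minutes; n = 11.
Posterior: Gamma(6.5+11, 17.7+33.71) = Gamma(17.5, 51.41).
Posterior mean of λ = α/β = 17.5/51.41 = 0.3404.

0.3404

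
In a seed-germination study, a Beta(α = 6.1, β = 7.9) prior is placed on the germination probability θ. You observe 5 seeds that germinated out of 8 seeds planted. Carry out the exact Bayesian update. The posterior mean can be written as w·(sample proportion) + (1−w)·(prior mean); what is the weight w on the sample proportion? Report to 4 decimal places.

0.3636

The Beta prior is conjugate to a Binomial/Bernoulli likelihood; the update adds successes to α and failures to β.
Posterior mean = (α₀+k)/(α₀+β₀+n) = [n/(α₀+β₀+n)]·(k/n) + [(α₀+β₀)/(α₀+β₀+n)]·α₀/(α₀+β₀), so only n and the prior enter the weight.
The weight on the data is w = n/(α₀+β₀+n) = 8/(6.1+7.9+8) = 8/22.0 = 0.3636.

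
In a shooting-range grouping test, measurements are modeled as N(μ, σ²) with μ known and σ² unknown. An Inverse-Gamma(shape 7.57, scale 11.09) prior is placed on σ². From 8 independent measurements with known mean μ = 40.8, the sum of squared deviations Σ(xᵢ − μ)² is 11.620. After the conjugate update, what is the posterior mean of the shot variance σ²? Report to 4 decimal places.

With known mean μ and an Inverse-Gamma(α, β) prior on σ², the Normal likelihood is conjugate: posterior is Inv-Gamma(α + n/2, β + Σ(xᵢ−μ)²/2).
Posterior: Inv-Gamma(7.57 + 8/2, 11.09 + 11.620/2) = Inv-Gamma(11.57, 16.9000).
E[σ²|data] = β/(α−1) = 16.9000/10.57 = 1.5989.

1.5989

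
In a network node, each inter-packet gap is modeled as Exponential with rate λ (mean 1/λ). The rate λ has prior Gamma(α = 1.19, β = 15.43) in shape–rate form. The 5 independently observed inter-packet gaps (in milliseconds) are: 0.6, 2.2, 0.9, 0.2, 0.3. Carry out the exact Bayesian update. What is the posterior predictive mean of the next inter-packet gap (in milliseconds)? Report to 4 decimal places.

With a Gamma(shape α, rate β) prior on the exponential rate λ, the posterior after n observations with total T = Σxᵢ is Gamma(α+n, β+T).
Sum of observations T = 4.2 milliseconds; n = 5.
Posterior: Gamma(1.19+5, 15.43+4.2) = Gamma(6.19, 19.63).
The predictive distribution for the next observation is Lomax; its mean is β/(α−1) = 19.63/5.19 = 3.7823.

3.7823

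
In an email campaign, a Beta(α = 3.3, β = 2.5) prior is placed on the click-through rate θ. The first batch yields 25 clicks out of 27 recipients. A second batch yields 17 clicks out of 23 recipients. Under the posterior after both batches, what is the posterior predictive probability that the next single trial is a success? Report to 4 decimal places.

The Beta prior is conjugate to a Binomial/Bernoulli likelihood; the update adds successes to α and failures to β.
After batch 1: Beta(3.3+25, 2.5+2) = Beta(28.3, 4.5).
After batch 2: Beta(28.3+17, 4.5+6) = Beta(45.3, 10.5).
For a single future Bernoulli trial, P(success | data) = α/(α+β) = 0.8118.

0.8118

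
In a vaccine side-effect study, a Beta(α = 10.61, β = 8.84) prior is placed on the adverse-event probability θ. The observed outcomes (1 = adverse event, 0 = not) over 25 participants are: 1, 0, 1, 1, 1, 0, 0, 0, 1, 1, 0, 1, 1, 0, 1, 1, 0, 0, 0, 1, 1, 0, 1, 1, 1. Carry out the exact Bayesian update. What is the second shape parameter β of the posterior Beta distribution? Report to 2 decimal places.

18.84

The Beta prior is conjugate to a Binomial/Bernoulli likelihood; the update adds successes to α and failures to β.
Posterior: Beta(α+k, β+n−k) = Beta(10.61+15, 8.84+10) = Beta(25.61, 18.84).
Posterior β = 18.84.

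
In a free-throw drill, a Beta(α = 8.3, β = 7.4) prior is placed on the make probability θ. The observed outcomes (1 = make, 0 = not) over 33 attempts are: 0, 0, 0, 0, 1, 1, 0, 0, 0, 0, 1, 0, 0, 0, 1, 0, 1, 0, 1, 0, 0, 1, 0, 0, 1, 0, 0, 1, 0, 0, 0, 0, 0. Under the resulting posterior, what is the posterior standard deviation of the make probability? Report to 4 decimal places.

The Beta prior is conjugate to a Binomial/Bernoulli likelihood; the update adds successes to α and failures to β.
Posterior: Beta(α+k, β+n−k) = Beta(8.3+9, 7.4+24) = Beta(17.3, 31.4).
Var = αβ/((α+β)²(α+β+1)) = 17.3·31.4/(48.7²·49.7) = 0.00460852; SD = √0.00460852 = 0.0679.

0.0679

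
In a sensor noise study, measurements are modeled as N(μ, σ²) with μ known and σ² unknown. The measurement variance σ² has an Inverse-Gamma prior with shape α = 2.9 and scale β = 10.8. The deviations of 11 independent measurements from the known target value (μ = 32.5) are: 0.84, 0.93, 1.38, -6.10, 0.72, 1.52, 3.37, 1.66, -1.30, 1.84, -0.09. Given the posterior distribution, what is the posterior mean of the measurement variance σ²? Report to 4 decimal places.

5.6966

With known mean μ and an Inverse-Gamma(α, β) prior on σ², the Normal likelihood is conjugate: posterior is Inv-Gamma(α + n/2, β + Σ(xᵢ−μ)²/2).
Σ(xᵢ−μ)² = (0.84)² + (0.93)² + (1.38)² + (-6.10)² + (0.72)² + (1.52)² + (3.37)² + (1.66)² + (-1.30)² + (1.84)² + (-0.09)² = 62.7099.
Posterior: Inv-Gamma(2.9 + 11/2, 10.8 + 62.7099/2) = Inv-Gamma(8.40, 42.15495).
E[σ²|data] = β/(α−1) = 42.15495/7.40 = 5.6966.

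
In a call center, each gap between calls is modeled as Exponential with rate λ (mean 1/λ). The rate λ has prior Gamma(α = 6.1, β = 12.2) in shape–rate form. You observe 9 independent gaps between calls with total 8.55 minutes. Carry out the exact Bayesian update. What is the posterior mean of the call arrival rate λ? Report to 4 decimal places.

With a Gamma(shape α, rate β) prior on the exponential rate λ, the posterior after n observations with total T = Σxᵢ is Gamma(α+n, β+T).
Posterior: Gamma(6.1+9, 12.2+8.55) = Gamma(15.1, 20.75).
Posterior mean of λ = α/β = 15.1/20.75 = 0.7277.

0.7277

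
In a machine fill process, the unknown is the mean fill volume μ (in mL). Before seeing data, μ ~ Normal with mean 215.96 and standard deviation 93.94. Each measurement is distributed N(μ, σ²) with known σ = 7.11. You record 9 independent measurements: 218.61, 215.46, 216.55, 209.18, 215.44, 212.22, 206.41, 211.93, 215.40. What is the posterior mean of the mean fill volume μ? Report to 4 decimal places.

For Normal data with known variance σ², a Normal(μ₀, σ₀²) prior on μ is conjugate. Posterior precision = 1/σ₀² + n/σ²; posterior mean is the precision-weighted average of μ₀ and x̄.
Σxᵢ = 218.61 + 215.46 + 216.55 + 209.18 + 215.44 + 212.22 + 206.41 + 211.93 + 215.40 = 1921.2, so n·x̄ = 1921.2.
σ₀² = 93.94² = 8824.7236, σ² = 7.11² = 50.5521; σ² + n·σ₀² = 50.5521 + 9·8824.7236 = 79473.0645.
Posterior mean = (μ₀/σ₀² + n·x̄/σ²)/(1/σ₀² + n/σ²) = (σ²·μ₀ + σ₀²·n·x̄)/(σ² + n·σ₀²) = (50.5521·215.96 + 8824.7236·1921.2)/79473.0645 = 16964976.211836/79473.0645 = 213.4683.

213.4683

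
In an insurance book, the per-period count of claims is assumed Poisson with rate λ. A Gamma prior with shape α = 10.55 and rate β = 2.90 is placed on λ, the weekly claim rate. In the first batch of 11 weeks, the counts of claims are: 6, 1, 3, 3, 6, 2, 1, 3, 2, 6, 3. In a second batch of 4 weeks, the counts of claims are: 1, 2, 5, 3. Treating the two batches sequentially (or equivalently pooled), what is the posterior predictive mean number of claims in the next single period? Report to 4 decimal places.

3.2151

With a Gamma(shape α, rate β) prior, the Poisson likelihood is conjugate: the posterior is Gamma(α + ΣXᵢ, β + n).
Batch 1: sum of counts S = 36 over n = 11 weeks.
After batch 1: Gamma(α+S, β+n) = Gamma(10.55+36, 2.90+11) = Gamma(46.55, 13.90).
Batch 2: sum of counts S = 11 over n = 4 weeks.
After batch 2: Gamma(α+S, β+n) = Gamma(46.55+11, 13.90+4) = Gamma(57.55, 17.90).
The predictive distribution for one future period is NegBinom with mean α/β = 3.2151.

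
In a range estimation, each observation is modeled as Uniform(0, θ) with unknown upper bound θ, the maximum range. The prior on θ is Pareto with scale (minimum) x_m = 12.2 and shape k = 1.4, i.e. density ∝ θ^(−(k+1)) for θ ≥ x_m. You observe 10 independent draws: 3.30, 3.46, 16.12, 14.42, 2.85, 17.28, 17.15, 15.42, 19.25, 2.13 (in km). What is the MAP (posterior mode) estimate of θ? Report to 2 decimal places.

A Pareto(scale x_m, shape k) prior on the upper bound θ of Uniform(0, θ) is conjugate: posterior is Pareto(max(x_m, max xᵢ), k + n).
Sample maximum = 19.25; prior scale x_m = 12.2 → posterior scale = max = 19.25.
Posterior shape = 1.4 + 10 = 11.4.
The Pareto density is decreasing on [x_m, ∞), so the mode is x_m = 19.25.

19.25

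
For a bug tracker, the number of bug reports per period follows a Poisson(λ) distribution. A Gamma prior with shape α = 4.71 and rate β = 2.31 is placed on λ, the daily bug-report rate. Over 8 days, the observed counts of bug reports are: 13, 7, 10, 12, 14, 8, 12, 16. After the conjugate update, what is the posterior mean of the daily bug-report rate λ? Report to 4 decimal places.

With a Gamma(shape α, rate β) prior, the Poisson likelihood is conjugate: the posterior is Gamma(α + ΣXᵢ, β + n).
Sum of counts S = 92 over n = 8 days.
Posterior: Gamma(α+S, β+n) = Gamma(4.71+92, 2.31+8) = Gamma(96.71, 10.31).
Posterior mean = α/β = 96.71/10.31 = 9.3802.

9.3802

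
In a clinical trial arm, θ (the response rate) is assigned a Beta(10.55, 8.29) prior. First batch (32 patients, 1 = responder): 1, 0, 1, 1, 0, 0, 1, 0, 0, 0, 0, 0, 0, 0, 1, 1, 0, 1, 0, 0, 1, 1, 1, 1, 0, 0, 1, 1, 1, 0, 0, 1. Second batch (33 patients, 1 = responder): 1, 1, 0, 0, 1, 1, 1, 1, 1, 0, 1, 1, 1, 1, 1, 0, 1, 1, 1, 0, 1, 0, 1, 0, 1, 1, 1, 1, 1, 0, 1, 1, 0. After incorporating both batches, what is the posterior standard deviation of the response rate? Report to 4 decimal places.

0.0534

The Beta prior is conjugate to a Binomial/Bernoulli likelihood; the update adds successes to α and failures to β.
After batch 1: Beta(10.55+15, 8.29+17) = Beta(25.55, 25.29).
After batch 2: Beta(25.55+24, 25.29+9) = Beta(49.55, 34.29).
Var = αβ/((α+β)²(α+β+1)) = 49.55·34.29/(83.84²·84.84) = 0.00284910; SD = √0.00284910 = 0.0534.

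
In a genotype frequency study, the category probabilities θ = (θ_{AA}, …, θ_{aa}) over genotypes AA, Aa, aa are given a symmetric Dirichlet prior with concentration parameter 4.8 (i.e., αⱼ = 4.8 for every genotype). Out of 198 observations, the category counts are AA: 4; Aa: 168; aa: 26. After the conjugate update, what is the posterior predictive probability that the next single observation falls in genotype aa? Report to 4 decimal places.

0.1450

The Dirichlet prior is conjugate to the Multinomial likelihood: each posterior αⱼ = prior αⱼ + observed count nⱼ.
Posterior concentration: (8.8, 172.8, 30.8), total = 212.4.
P(next = aa | data) = α_{aa}/Σα = 0.1450.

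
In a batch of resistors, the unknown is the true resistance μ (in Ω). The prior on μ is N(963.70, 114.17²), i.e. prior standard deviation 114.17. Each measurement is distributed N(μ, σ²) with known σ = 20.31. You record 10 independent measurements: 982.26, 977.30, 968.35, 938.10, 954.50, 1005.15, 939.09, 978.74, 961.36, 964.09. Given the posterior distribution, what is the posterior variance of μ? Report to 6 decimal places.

For Normal data with known variance σ², a Normal(μ₀, σ₀²) prior on μ is conjugate. Posterior precision = 1/σ₀² + n/σ²; posterior mean is the precision-weighted average of μ₀ and x̄.
σ₀² = 114.17² = 13034.7889, σ² = 20.31² = 412.4961; σ² + n·σ₀² = 412.4961 + 10·13034.7889 = 130760.3851.
Posterior precision = 1/σ₀² + n/σ² = 1/13034.7889 + 10/412.4961 = (σ² + n·σ₀²)/(σ₀²σ²) = 130760.3851/(13034.7889·412.4961); posterior variance σₙ² = σ₀²σ²/(σ² + n·σ₀²) = 13034.7889·412.4961/130760.3851 = 41.119484.

41.119484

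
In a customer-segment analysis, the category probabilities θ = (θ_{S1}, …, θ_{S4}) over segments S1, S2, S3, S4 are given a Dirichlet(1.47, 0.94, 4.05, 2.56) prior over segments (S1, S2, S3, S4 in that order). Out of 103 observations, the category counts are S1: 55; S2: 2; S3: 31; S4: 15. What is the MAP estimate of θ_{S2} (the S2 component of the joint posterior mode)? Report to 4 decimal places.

The Dirichlet prior is conjugate to the Multinomial likelihood: each posterior αⱼ = prior αⱼ + observed count nⱼ.
Posterior concentration: (56.47, 2.94, 35.05, 17.56), total = 112.02.
Joint mode component: (α_{S2}−1)/(Σα−K) = 1.94/108.02 = 0.0180.

0.0180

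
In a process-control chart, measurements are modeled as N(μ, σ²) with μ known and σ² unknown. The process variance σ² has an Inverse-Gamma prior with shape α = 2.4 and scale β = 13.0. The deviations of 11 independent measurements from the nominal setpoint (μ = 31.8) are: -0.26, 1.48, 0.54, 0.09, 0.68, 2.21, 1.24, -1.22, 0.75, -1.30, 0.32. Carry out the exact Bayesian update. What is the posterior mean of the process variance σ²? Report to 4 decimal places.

With known mean μ and an Inverse-Gamma(α, β) prior on σ², the Normal likelihood is conjugate: posterior is Inv-Gamma(α + n/2, β + Σ(xᵢ−μ)²/2).
Σ(xᵢ−μ)² = (-0.26)² + (1.48)² + (0.54)² + (0.09)² + (0.68)² + (2.21)² + (1.24)² + (-1.22)² + (0.75)² + (-1.30)² + (0.32)² = 13.2851.
Posterior: Inv-Gamma(2.4 + 11/2, 13.0 + 13.2851/2) = Inv-Gamma(7.90, 19.64255).
E[σ²|data] = β/(α−1) = 19.64255/6.90 = 2.8467.

2.8467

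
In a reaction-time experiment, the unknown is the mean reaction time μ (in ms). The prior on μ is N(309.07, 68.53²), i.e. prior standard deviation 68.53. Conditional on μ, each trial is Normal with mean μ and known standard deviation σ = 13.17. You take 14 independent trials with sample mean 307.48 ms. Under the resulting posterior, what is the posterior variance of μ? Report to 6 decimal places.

12.356610

For Normal data with known variance σ², a Normal(μ₀, σ₀²) prior on μ is conjugate. Posterior precision = 1/σ₀² + n/σ²; posterior mean is the precision-weighted average of μ₀ and x̄.
σ₀² = 68.53² = 4696.3609, σ² = 13.17² = 173.4489; σ² + n·σ₀² = 173.4489 + 14·4696.3609 = 65922.5015.
Posterior precision = 1/σ₀² + n/σ² = 1/4696.3609 + 14/173.4489 = (σ² + n·σ₀²)/(σ₀²σ²) = 65922.5015/(4696.3609·173.4489); posterior variance σₙ² = σ₀²σ²/(σ² + n·σ₀²) = 4696.3609·173.4489/65922.5015 = 12.356610.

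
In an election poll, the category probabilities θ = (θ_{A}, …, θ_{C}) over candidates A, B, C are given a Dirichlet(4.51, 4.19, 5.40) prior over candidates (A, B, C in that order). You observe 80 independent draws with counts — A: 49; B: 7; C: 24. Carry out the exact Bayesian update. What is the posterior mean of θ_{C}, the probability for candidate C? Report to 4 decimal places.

The Dirichlet prior is conjugate to the Multinomial likelihood: each posterior αⱼ = prior αⱼ + observed count nⱼ.
Posterior concentration: (53.51, 11.19, 29.40), total = 94.10.
E[θ_{C}|data] = α_{C}/Σα = 29.40/94.10 = 0.3124.

0.3124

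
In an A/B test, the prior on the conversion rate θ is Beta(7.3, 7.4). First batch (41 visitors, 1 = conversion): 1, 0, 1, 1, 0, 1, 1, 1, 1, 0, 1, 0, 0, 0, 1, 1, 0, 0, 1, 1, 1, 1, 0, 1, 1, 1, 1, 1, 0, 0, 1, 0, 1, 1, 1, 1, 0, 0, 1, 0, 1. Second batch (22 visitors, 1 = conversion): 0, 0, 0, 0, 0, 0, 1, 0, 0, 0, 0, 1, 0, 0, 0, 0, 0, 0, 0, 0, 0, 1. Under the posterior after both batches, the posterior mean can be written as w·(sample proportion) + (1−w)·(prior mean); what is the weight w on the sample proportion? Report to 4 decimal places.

0.8108

The Beta prior is conjugate to a Binomial/Bernoulli likelihood; the update adds successes to α and failures to β.
Total number of visitors: n = 41 + 22 = 63.
Posterior mean = (α₀+k)/(α₀+β₀+n) = [n/(α₀+β₀+n)]·(k/n) + [(α₀+β₀)/(α₀+β₀+n)]·α₀/(α₀+β₀), so only n and the prior enter the weight.
The weight on the data is w = n/(α₀+β₀+n) = 63/(7.3+7.4+63) = 63/77.7 = 0.8108.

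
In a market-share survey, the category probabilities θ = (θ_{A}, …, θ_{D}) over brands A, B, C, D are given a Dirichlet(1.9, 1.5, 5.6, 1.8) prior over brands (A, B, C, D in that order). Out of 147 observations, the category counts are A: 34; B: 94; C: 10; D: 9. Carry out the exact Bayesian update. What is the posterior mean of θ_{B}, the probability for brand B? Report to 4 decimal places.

0.6052

The Dirichlet prior is conjugate to the Multinomial likelihood: each posterior αⱼ = prior αⱼ + observed count nⱼ.
Posterior concentration: (35.9, 95.5, 15.6, 10.8), total = 157.8.
E[θ_{B}|data] = α_{B}/Σα = 95.5/157.8 = 0.6052.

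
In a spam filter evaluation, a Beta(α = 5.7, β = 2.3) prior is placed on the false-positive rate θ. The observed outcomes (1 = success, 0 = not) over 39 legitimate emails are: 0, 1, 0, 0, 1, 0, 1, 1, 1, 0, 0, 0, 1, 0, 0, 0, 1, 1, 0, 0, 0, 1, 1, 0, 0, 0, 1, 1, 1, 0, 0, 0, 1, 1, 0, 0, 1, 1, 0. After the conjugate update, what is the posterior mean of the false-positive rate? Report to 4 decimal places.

The Beta prior is conjugate to a Binomial/Bernoulli likelihood; the update adds successes to α and failures to β.
Posterior: Beta(α+k, β+n−k) = Beta(5.7+17, 2.3+22) = Beta(22.7, 24.3).
Posterior mean = α/(α+β) = 22.7/47.0 = 0.4830.

0.4830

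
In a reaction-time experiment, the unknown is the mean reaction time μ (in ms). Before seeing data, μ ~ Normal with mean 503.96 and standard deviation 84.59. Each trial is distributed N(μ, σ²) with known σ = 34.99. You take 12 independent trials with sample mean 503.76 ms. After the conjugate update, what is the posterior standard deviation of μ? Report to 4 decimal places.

For Normal data with known variance σ², a Normal(μ₀, σ₀²) prior on μ is conjugate. Posterior precision = 1/σ₀² + n/σ²; posterior mean is the precision-weighted average of μ₀ and x̄.
σ₀² = 84.59² = 7155.4681, σ² = 34.99² = 1224.3001; σ² + n·σ₀² = 1224.3001 + 12·7155.4681 = 87089.9173.
Posterior precision = 1/σ₀² + n/σ² = 1/7155.4681 + 12/1224.3001 = (σ² + n·σ₀²)/(σ₀²σ²) = 87089.9173/(7155.4681·1224.3001); posterior variance σₙ² = σ₀²σ²/(σ² + n·σ₀²) = 7155.4681·1224.3001/87089.9173 = 100.590752.
Posterior SD = √σₙ² = √(7155.4681·1224.3001/87089.9173) = 10.0295.

10.0295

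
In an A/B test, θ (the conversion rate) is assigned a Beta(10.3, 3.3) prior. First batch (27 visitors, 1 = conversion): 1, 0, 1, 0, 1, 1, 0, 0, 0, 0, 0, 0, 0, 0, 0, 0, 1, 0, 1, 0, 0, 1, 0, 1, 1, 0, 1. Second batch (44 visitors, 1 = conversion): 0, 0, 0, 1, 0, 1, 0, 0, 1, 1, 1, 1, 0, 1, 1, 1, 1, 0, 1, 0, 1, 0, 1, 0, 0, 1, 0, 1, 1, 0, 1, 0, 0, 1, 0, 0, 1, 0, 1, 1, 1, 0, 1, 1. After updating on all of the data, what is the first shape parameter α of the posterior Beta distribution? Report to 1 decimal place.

44.3

The Beta prior is conjugate to a Binomial/Bernoulli likelihood; the update adds successes to α and failures to β.
After batch 1: Beta(10.3+10, 3.3+17) = Beta(20.3, 20.3).
After batch 2: Beta(20.3+24, 20.3+20) = Beta(44.3, 40.3).
Posterior α = 44.3.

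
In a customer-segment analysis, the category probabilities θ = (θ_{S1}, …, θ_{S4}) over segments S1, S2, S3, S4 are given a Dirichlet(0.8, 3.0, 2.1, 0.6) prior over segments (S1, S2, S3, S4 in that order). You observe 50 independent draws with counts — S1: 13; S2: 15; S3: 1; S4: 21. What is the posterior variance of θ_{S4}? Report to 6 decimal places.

0.004107

The Dirichlet prior is conjugate to the Multinomial likelihood: each posterior αⱼ = prior αⱼ + observed count nⱼ.
Posterior concentration: (13.8, 18.0, 3.1, 21.6), total = 56.5.
Var[θ_j] = α_j(Σα−α_j)/((Σα)²(Σα+1)) = 21.6·34.9/(56.5²·57.5) = 0.004107.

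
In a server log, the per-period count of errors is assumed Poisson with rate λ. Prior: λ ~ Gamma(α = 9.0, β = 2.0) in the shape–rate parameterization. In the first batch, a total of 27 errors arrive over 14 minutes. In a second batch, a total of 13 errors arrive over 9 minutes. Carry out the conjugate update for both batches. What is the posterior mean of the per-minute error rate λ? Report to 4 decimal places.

With a Gamma(shape α, rate β) prior, the Poisson likelihood is conjugate: the posterior is Gamma(α + ΣXᵢ, β + n).
After batch 1: Gamma(α+S, β+n) = Gamma(9.0+27, 2.0+14) = Gamma(36.0, 16.0).
After batch 2: Gamma(α+S, β+n) = Gamma(36.0+13, 16.0+9) = Gamma(49.0, 25.0).
Posterior mean = α/β = 49.0/25.0 = 1.9600.

1.9600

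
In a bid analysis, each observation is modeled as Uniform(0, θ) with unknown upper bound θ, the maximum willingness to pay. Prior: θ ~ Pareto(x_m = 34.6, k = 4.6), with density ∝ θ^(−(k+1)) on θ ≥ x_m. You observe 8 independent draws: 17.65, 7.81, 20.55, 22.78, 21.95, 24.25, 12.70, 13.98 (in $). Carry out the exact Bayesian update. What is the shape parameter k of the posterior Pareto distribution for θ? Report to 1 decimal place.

12.6

A Pareto(scale x_m, shape k) prior on the upper bound θ of Uniform(0, θ) is conjugate: posterior is Pareto(max(x_m, max xᵢ), k + n).
Sample maximum = 24.25; prior scale x_m = 34.6 → posterior scale = max = 34.60.
Posterior shape = 4.6 + 8 = 12.6.
Posterior shape k = 12.6.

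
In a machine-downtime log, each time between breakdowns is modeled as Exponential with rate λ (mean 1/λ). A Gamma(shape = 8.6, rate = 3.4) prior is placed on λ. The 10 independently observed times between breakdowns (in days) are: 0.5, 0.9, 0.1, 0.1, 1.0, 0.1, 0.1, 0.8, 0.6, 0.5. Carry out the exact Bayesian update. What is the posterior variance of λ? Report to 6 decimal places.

With a Gamma(shape α, rate β) prior on the exponential rate λ, the posterior after n observations with total T = Σxᵢ is Gamma(α+n, β+T).
Sum of observations T = 4.7 days; n = 10.
Posterior: Gamma(8.6+10, 3.4+4.7) = Gamma(18.6, 8.1).
Var = α/β² = 0.283493.

0.283493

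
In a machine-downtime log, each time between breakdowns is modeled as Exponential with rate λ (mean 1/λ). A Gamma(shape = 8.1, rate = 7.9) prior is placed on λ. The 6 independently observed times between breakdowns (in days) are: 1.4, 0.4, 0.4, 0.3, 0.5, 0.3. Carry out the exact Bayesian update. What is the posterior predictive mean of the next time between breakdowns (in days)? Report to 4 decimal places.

With a Gamma(shape α, rate β) prior on the exponential rate λ, the posterior after n observations with total T = Σxᵢ is Gamma(α+n, β+T).
Sum of observations T = 3.3 days; n = 6.
Posterior: Gamma(8.1+6, 7.9+3.3) = Gamma(14.1, 11.2).
The predictive distribution for the next observation is Lomax; its mean is β/(α−1) = 11.2/13.1 = 0.8550.

0.8550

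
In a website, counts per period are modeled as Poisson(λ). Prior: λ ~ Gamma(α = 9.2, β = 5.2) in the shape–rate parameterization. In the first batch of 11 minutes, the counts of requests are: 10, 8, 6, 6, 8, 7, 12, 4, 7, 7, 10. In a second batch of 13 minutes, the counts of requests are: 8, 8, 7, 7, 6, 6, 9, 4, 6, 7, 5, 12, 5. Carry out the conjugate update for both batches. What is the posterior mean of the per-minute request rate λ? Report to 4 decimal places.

6.3082

With a Gamma(shape α, rate β) prior, the Poisson likelihood is conjugate: the posterior is Gamma(α + ΣXᵢ, β + n).
Batch 1: sum of counts S = 85 over n = 11 minutes.
After batch 1: Gamma(α+S, β+n) = Gamma(9.2+85, 5.2+11) = Gamma(94.2, 16.2).
Batch 2: sum of counts S = 90 over n = 13 minutes.
After batch 2: Gamma(α+S, β+n) = Gamma(94.2+90, 16.2+13) = Gamma(184.2, 29.2).
Posterior mean = α/β = 184.2/29.2 = 6.3082.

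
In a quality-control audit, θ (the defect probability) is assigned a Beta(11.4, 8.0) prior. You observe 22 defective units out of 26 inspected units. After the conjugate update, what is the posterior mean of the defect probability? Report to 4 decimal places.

0.7357

The Beta prior is conjugate to a Binomial/Bernoulli likelihood; the update adds successes to α and failures to β.
Posterior: Beta(α+k, β+n−k) = Beta(11.4+22, 8.0+4) = Beta(33.4, 12.0).
Posterior mean = α/(α+β) = 33.4/45.4 = 0.7357.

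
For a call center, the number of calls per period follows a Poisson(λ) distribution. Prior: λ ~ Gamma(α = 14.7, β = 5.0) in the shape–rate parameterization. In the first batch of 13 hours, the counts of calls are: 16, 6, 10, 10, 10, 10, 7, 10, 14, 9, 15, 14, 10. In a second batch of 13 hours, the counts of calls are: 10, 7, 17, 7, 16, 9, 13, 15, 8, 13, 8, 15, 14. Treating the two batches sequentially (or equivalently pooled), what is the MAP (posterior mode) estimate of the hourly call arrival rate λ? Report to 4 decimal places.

With a Gamma(shape α, rate β) prior, the Poisson likelihood is conjugate: the posterior is Gamma(α + ΣXᵢ, β + n).
Batch 1: sum of counts S = 141 over n = 13 hours.
After batch 1: Gamma(α+S, β+n) = Gamma(14.7+141, 5.0+13) = Gamma(155.7, 18.0).
Batch 2: sum of counts S = 152 over n = 13 hours.
After batch 2: Gamma(α+S, β+n) = Gamma(155.7+152, 18.0+13) = Gamma(307.7, 31.0).
Mode of Gamma(α,β) for α≥1 is (α−1)/β = 306.7/31.0 = 9.8935.

9.8935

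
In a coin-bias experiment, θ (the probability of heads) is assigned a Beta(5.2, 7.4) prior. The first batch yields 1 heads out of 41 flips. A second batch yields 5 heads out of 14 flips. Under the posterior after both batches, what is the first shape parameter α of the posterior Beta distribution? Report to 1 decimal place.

The Beta prior is conjugate to a Binomial/Bernoulli likelihood; the update adds successes to α and failures to β.
After batch 1: Beta(5.2+1, 7.4+40) = Beta(6.2, 47.4).
After batch 2: Beta(6.2+5, 47.4+9) = Beta(11.2, 56.4).
Posterior α = 11.2.

11.2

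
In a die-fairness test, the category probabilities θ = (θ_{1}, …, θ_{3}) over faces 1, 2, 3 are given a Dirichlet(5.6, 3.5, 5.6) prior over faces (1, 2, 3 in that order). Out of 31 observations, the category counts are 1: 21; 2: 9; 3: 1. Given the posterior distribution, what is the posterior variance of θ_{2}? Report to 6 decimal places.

The Dirichlet prior is conjugate to the Multinomial likelihood: each posterior αⱼ = prior αⱼ + observed count nⱼ.
Posterior concentration: (26.6, 12.5, 6.6), total = 45.7.
Var[θ_j] = α_j(Σα−α_j)/((Σα)²(Σα+1)) = 12.5·33.2/(45.7²·46.7) = 0.004255.

0.004255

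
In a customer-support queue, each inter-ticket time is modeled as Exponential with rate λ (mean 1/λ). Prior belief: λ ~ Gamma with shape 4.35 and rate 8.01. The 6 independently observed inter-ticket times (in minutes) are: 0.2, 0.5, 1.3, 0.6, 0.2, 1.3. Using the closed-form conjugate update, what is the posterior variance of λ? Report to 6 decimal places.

0.070575

With a Gamma(shape α, rate β) prior on the exponential rate λ, the posterior after n observations with total T = Σxᵢ is Gamma(α+n, β+T).
Sum of observations T = 4.1 minutes; n = 6.
Posterior: Gamma(4.35+6, 8.01+4.1) = Gamma(10.35, 12.11).
Var = α/β² = 0.070575.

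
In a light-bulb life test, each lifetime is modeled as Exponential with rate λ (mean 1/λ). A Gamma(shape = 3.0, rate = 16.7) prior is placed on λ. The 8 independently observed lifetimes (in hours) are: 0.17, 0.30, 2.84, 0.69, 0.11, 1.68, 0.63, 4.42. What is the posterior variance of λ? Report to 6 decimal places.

With a Gamma(shape α, rate β) prior on the exponential rate λ, the posterior after n observations with total T = Σxᵢ is Gamma(α+n, β+T).
Sum of observations T = 10.84 hours; n = 8.
Posterior: Gamma(3.0+8, 16.7+10.84) = Gamma(11.0, 27.54).
Var = α/β² = 0.014503.

0.014503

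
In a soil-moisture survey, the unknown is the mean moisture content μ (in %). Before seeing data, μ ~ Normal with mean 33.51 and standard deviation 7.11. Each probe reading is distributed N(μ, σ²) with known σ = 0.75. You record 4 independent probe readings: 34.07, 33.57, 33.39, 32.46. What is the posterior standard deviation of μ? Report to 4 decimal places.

For Normal data with known variance σ², a Normal(μ₀, σ₀²) prior on μ is conjugate. Posterior precision = 1/σ₀² + n/σ²; posterior mean is the precision-weighted average of μ₀ and x̄.
σ₀² = 7.11² = 50.5521, σ² = 0.75² = 0.5625; σ² + n·σ₀² = 0.5625 + 4·50.5521 = 202.7709.
Posterior precision = 1/σ₀² + n/σ² = 1/50.5521 + 4/0.5625 = (σ² + n·σ₀²)/(σ₀²σ²) = 202.7709/(50.5521·0.5625); posterior variance σₙ² = σ₀²σ²/(σ² + n·σ₀²) = 50.5521·0.5625/202.7709 = 0.140235.
Posterior SD = √σₙ² = √(50.5521·0.5625/202.7709) = 0.3745.

0.3745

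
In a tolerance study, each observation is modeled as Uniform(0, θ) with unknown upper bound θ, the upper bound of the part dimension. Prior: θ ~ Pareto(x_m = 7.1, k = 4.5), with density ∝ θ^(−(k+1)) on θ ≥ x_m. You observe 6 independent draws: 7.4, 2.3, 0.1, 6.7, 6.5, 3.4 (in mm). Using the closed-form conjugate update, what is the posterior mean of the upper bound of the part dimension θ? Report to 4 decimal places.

8.1789

A Pareto(scale x_m, shape k) prior on the upper bound θ of Uniform(0, θ) is conjugate: posterior is Pareto(max(x_m, max xᵢ), k + n).
Sample maximum = 7.4; prior scale x_m = 7.1 → posterior scale = max = 7.4.
Posterior shape = 4.5 + 6 = 10.5.
E[θ|data] = k·x_m/(k−1) = 10.5·7.4/9.5 = 8.1789.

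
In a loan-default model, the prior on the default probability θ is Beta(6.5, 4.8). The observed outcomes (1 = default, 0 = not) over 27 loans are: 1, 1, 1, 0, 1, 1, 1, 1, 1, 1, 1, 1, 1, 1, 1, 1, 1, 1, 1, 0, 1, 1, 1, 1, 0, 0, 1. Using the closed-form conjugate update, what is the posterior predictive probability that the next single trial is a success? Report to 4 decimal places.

The Beta prior is conjugate to a Binomial/Bernoulli likelihood; the update adds successes to α and failures to β.
Posterior: Beta(α+k, β+n−k) = Beta(6.5+23, 4.8+4) = Beta(29.5, 8.8).
For a single future Bernoulli trial, P(success | data) = α/(α+β) = 0.7702.

0.7702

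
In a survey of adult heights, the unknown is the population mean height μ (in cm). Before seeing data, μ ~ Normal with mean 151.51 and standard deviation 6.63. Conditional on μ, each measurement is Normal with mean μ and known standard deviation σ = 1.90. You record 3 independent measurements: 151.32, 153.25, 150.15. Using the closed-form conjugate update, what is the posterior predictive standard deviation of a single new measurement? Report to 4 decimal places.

For Normal data with known variance σ², a Normal(μ₀, σ₀²) prior on μ is conjugate. Posterior precision = 1/σ₀² + n/σ²; posterior mean is the precision-weighted average of μ₀ and x̄.
σ₀² = 6.63² = 43.9569, σ² = 1.90² = 3.61; σ² + n·σ₀² = 3.61 + 3·43.9569 = 135.4807.
Posterior precision = 1/σ₀² + n/σ² = 1/43.9569 + 3/3.61 = (σ² + n·σ₀²)/(σ₀²σ²) = 135.4807/(43.9569·3.61); posterior variance σₙ² = σ₀²σ²/(σ² + n·σ₀²) = 43.9569·3.61/135.4807 = 1.171269.
Predictive variance for one new observation = σₙ² + σ² = 43.9569·3.61/135.4807 + 3.61 = σ²·(σ₀² + 135.4807)/135.4807 = 3.61·179.4376/135.4807 = 4.781269; SD = √(3.61·179.4376/135.4807) = 2.1866.

2.1866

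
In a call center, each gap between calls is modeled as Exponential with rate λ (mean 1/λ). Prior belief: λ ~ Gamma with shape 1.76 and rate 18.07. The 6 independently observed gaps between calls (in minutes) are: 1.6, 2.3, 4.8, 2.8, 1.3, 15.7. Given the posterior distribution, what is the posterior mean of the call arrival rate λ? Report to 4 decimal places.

0.1666

With a Gamma(shape α, rate β) prior on the exponential rate λ, the posterior after n observations with total T = Σxᵢ is Gamma(α+n, β+T).
Sum of observations T = 28.5 minutes; n = 6.
Posterior: Gamma(1.76+6, 18.07+28.5) = Gamma(7.76, 46.57).
Posterior mean of λ = α/β = 7.76/46.57 = 0.1666.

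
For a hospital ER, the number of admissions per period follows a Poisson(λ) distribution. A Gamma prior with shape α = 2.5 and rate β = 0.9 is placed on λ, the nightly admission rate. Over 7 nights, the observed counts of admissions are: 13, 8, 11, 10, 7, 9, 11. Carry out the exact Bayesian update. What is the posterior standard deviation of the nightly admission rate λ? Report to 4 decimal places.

1.0704

With a Gamma(shape α, rate β) prior, the Poisson likelihood is conjugate: the posterior is Gamma(α + ΣXᵢ, β + n).
Sum of counts S = 69 over n = 7 nights.
Posterior: Gamma(α+S, β+n) = Gamma(2.5+69, 0.9+7) = Gamma(71.5, 7.9).
SD = √α/β = √71.5/7.9 = 1.0704.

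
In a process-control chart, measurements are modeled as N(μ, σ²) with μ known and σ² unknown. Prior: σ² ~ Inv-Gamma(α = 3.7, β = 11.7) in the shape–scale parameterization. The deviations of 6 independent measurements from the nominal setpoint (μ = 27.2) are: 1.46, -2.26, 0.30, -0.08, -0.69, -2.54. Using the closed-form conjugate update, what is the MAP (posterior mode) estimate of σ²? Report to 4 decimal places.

With known mean μ and an Inverse-Gamma(α, β) prior on σ², the Normal likelihood is conjugate: posterior is Inv-Gamma(α + n/2, β + Σ(xᵢ−μ)²/2).
Σ(xᵢ−μ)² = (1.46)² + (-2.26)² + (0.30)² + (-0.08)² + (-0.69)² + (-2.54)² = 14.2633.
Posterior: Inv-Gamma(3.7 + 6/2, 11.7 + 14.2633/2) = Inv-Gamma(6.70, 18.83165).
Mode = β/(α+1) = 18.83165/7.70 = 2.4457.

2.4457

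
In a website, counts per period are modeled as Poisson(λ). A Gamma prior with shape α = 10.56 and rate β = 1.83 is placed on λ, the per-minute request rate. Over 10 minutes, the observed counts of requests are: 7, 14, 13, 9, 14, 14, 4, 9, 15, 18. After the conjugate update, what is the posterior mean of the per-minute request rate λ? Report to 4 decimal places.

With a Gamma(shape α, rate β) prior, the Poisson likelihood is conjugate: the posterior is Gamma(α + ΣXᵢ, β + n).
Sum of counts S = 117 over n = 10 minutes.
Posterior: Gamma(α+S, β+n) = Gamma(10.56+117, 1.83+10) = Gamma(127.56, 11.83).
Posterior mean = α/β = 127.56/11.83 = 10.7828.

10.7828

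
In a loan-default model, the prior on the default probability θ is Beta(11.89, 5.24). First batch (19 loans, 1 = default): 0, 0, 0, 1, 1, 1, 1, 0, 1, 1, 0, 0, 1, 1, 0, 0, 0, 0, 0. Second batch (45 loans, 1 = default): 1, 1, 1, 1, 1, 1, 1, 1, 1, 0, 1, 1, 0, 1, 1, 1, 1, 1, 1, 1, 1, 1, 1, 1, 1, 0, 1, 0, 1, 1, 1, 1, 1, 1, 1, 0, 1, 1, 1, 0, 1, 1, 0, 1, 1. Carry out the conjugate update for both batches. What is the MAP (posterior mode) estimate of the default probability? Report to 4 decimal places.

0.7189

The Beta prior is conjugate to a Binomial/Bernoulli likelihood; the update adds successes to α and failures to β.
After batch 1: Beta(11.89+8, 5.24+11) = Beta(19.89, 16.24).
After batch 2: Beta(19.89+38, 16.24+7) = Beta(57.89, 23.24).
Mode of Beta(a,b) for a,b>1 is (a−1)/(a+b−2) = 56.89/79.13 = 0.7189.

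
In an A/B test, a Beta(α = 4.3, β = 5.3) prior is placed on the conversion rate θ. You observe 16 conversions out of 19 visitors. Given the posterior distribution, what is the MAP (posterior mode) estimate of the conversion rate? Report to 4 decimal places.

0.7256

The Beta prior is conjugate to a Binomial/Bernoulli likelihood; the update adds successes to α and failures to β.
Posterior: Beta(α+k, β+n−k) = Beta(4.3+16, 5.3+3) = Beta(20.3, 8.3).
Mode of Beta(a,b) for a,b>1 is (a−1)/(a+b−2) = 19.3/26.6 = 0.7256.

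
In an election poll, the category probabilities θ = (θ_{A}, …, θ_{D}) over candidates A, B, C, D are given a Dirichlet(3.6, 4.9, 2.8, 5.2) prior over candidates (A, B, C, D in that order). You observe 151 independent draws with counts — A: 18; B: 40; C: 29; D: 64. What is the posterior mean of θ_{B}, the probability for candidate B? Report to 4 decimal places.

The Dirichlet prior is conjugate to the Multinomial likelihood: each posterior αⱼ = prior αⱼ + observed count nⱼ.
Posterior concentration: (21.6, 44.9, 31.8, 69.2), total = 167.5.
E[θ_{B}|data] = α_{B}/Σα = 44.9/167.5 = 0.2681.

0.2681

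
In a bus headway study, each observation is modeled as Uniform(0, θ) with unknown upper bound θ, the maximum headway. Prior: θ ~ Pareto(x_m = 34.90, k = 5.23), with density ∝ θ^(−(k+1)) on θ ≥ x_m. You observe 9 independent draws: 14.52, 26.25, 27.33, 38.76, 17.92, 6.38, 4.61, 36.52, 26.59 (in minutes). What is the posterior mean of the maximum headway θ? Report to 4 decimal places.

41.6897

A Pareto(scale x_m, shape k) prior on the upper bound θ of Uniform(0, θ) is conjugate: posterior is Pareto(max(x_m, max xᵢ), k + n).
Sample maximum = 38.76; prior scale x_m = 34.90 → posterior scale = max = 38.76.
Posterior shape = 5.23 + 9 = 14.23.
E[θ|data] = k·x_m/(k−1) = 14.23·38.76/13.23 = 41.6897.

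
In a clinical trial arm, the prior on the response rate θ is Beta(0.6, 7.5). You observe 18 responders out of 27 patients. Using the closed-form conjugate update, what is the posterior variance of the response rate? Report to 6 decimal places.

0.006900

The Beta prior is conjugate to a Binomial/Bernoulli likelihood; the update adds successes to α and failures to β.
Posterior: Beta(α+k, β+n−k) = Beta(0.6+18, 7.5+9) = Beta(18.6, 16.5).
Var = αβ/((α+β)²(α+β+1)) = 18.6·16.5/(35.1²·36.1) = 0.006900.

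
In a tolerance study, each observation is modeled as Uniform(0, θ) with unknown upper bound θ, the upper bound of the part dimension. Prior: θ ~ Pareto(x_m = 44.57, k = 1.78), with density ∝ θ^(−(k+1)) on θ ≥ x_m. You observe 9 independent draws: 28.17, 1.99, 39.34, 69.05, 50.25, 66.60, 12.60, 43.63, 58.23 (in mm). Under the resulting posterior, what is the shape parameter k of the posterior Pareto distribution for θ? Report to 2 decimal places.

A Pareto(scale x_m, shape k) prior on the upper bound θ of Uniform(0, θ) is conjugate: posterior is Pareto(max(x_m, max xᵢ), k + n).
Sample maximum = 69.05; prior scale x_m = 44.57 → posterior scale = max = 69.05.
Posterior shape = 1.78 + 9 = 10.78.
Posterior shape k = 10.78.

10.78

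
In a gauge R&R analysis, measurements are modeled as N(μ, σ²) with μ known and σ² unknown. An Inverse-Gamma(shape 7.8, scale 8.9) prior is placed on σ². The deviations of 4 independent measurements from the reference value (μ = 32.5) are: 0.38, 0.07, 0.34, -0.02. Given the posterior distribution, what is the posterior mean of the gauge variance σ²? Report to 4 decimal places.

1.0264

With known mean μ and an Inverse-Gamma(α, β) prior on σ², the Normal likelihood is conjugate: posterior is Inv-Gamma(α + n/2, β + Σ(xᵢ−μ)²/2).
Σ(xᵢ−μ)² = (0.38)² + (0.07)² + (0.34)² + (-0.02)² = 0.2653.
Posterior: Inv-Gamma(7.8 + 4/2, 8.9 + 0.2653/2) = Inv-Gamma(9.80, 9.03265).
E[σ²|data] = β/(α−1) = 9.03265/8.80 = 1.0264.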